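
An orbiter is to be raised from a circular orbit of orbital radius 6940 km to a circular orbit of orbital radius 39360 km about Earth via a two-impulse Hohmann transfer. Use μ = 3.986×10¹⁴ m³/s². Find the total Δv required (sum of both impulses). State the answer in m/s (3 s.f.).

r₁ = 6940 km = 6.940×10⁶ m.
r₂ = 39360 km = 3.936×10⁷ m.
Transfer ellipse a_t = (r₁ + r₂)/2 = 2.315×10⁷ m.
At r₁: circular v_c1 = √(μ/r₁) = 7579 m/s; transfer-perigee v_p = √[μ(2/r₁ − 1/a_t)] = 9882 m/s.
Δv₁ = v_p − v_c1 = 2303 m/s.
At r₂: circular v_c2 = √(μ/r₂) = 3182 m/s; transfer-apogee v_a = √[μ(2/r₂ − 1/a_t)] = 1742 m/s.
Δv₂ = v_c2 − v_a = 1440 m/s.
Total Δv = Δv₁ + Δv₂ = 3743 m/s.

Δv_total ≈ 3740 m/s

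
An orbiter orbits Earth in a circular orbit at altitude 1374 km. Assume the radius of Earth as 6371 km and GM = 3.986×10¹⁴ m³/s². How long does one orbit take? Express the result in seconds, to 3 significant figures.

T ≈ 6780 seconds

r = 6371 + 1374 = 7745.0 km = 7.7450×10⁶ m.
Kepler's third law: T = 2π√(r³/μ) = 2π√((7.745×10⁶)³ / 3.986×10¹⁴).
r³/μ = 1.166×10⁶ s², so T = 2π × 1.080×10³ = 6.783×10³ s.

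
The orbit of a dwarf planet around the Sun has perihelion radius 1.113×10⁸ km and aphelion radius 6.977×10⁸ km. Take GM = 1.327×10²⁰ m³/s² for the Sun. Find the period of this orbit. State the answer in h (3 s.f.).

Semi-major axis a = (r_p + r_a)/2 = (1.1130×10⁸ + 6.9770×10⁸)/2 = 4.0450×10⁸ km = 4.045×10¹¹ m.
By Kepler's third law T = 2π√(a³/μ) = 2π × 2.233×10⁷ = 1.403×10⁸ s.
= 38980 h.

T ≈ 39000 h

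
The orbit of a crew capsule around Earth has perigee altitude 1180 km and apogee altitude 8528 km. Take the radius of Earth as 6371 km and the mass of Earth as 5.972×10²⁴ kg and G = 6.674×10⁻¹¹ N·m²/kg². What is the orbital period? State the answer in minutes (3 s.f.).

μ = GM = 6.674×10⁻¹¹ × 5.972×10²⁴ = 3.986×10¹⁴ m³/s².
r_p = 6371 + 1180 = 7551.0 km = 7.5510×10⁶ m.
r_a = 6371 + 8528 = 14899 km = 1.4899×10⁷ m.
Semi-major axis a = (r_p + r_a)/2 = (7551.0 + 14899)/2 = 11225 km = 1.122×10⁷ m.
By Kepler's third law T = 2π√(a³/μ) = 2π × 1.884×10³ = 1.184×10⁴ s.
= 197.3 minutes.

T ≈ 197 minutes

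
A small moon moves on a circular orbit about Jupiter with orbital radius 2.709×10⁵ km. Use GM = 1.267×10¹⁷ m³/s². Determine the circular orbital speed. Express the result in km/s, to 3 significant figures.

r = 2.709×10⁵ km = 2.709×10⁸ m.
For a circular orbit v = √(μ/r) = √(1.267×10¹⁷ / 2.709×10⁸) = √(4.677×10⁸) = 21630 m/s.
That is 21.63 km/s.

v ≈ 21.6 km/s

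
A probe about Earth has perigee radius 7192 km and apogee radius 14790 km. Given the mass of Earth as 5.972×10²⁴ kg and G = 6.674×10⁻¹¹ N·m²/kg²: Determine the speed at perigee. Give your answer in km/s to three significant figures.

v ≈ 8.64 km/s

μ = GM = 6.674×10⁻¹¹ × 5.972×10²⁴ = 3.986×10¹⁴ m³/s².
Semi-major axis a = (r_p + r_a)/2 = 10991 km = 1.099×10⁷ m.
Vis-viva: v² = μ(2/r − 1/a) = 3.986×10¹⁴ × (2.781×10⁻⁷ − 9.098×10⁻⁸) = 7.457×10⁷ m²/s².
v = 8636 m/s = 8.636 km/s.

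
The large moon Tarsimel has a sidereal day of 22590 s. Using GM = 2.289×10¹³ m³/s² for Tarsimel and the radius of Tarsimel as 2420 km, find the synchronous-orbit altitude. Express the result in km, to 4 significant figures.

A synchronous orbit has period T, so by Kepler's third law a = (μT²/4π²)^(1/3).
μT²/4π² = 2.289×10¹³ × (2.259×10⁴)² / 39.48 = 2.959×10²⁰ m³.
a = 6.664×10⁶ m = 6663.6 km.
Altitude h = a − R = 6663.6 − 2420 = 4243.6 km.

h_sync ≈ 4244 km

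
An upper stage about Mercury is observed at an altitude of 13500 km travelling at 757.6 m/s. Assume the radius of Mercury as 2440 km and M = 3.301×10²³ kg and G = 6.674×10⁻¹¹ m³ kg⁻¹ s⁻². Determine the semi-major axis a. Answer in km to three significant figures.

a ≈ 10100 km

μ = GM = 6.674×10⁻¹¹ × 3.301×10²³ = 2.203×10¹³ m³/s².
r = 2440 + 13500 = 15940 km = 1.594×10⁷ m.
Specific orbital energy ε = v²/2 − μ/r = (757.6)²/2 − 2.203×10¹³/1.594×10⁷ = -1.095×10⁶ J/kg.
Since ε = −μ/(2a), a = −μ/(2ε) = 1.006×10⁷ m = 10059 km.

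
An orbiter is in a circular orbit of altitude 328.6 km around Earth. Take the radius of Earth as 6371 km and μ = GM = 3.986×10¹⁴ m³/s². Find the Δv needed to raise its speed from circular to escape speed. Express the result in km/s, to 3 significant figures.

Δv ≈ 3.19 km/s

r = 6371 + 328.6 = 6699.6 km = 6.6996×10⁶ m.
Circular speed v_c = √(μ/r) = 7713 m/s.
Escape speed v_esc = √(2μ/r) = √2 × v_c = 10910 m/s.
Δv = v_esc − v_c = 3195 m/s = 3.195 km/s.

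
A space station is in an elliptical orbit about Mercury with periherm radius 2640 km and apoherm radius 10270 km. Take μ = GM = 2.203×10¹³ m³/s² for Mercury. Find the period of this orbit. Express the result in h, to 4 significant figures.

Semi-major axis a = (r_p + r_a)/2 = (2640.0 + 10270)/2 = 6455.0 km = 6.455×10⁶ m.
By Kepler's third law T = 2π√(a³/μ) = 2π × 3.494×10³ = 2.195×10⁴ s.
= 6.098 h.

T ≈ 6.098 h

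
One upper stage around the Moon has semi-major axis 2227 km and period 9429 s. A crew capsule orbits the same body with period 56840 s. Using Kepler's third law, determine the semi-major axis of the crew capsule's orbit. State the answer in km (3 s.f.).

a₂ ≈ 7380 km

Kepler's third law: a³ ∝ T², so a₂ = a₁ (T₂/T₁)^(2/3).
T₂/T₁ = 6.028, (T₂/T₁)^(2/3) = 3.312.
a₂ = 2227 × 3.312 = 7376 km.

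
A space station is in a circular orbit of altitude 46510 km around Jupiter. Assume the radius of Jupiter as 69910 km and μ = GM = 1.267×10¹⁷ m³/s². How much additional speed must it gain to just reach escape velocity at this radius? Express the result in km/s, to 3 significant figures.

r = 69910 + 46510 = 116420 km = 1.1642×10⁸ m.
Circular speed v_c = √(μ/r) = 32990 m/s.
Escape speed v_esc = √(2μ/r) = √2 × v_c = 46650 m/s.
Δv = v_esc − v_c = 13660 m/s = 13.66 km/s.

Δv ≈ 13.7 km/s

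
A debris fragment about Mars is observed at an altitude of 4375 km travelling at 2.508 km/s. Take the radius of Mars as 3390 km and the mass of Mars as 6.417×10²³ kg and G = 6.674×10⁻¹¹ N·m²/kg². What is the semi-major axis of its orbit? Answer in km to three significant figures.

a ≈ 9030 km

μ = GM = 6.674×10⁻¹¹ × 6.417×10²³ = 4.283×10¹³ m³/s².
r = 3390 + 4375 = 7765.0 km = 7.765×10⁶ m.
Specific orbital energy ε = v²/2 − μ/r = (2508)²/2 − 4.283×10¹³/7.765×10⁶ = -2.370×10⁶ J/kg.
Since ε = −μ/(2a), a = −μ/(2ε) = 9.034×10⁶ m = 9033.9 km.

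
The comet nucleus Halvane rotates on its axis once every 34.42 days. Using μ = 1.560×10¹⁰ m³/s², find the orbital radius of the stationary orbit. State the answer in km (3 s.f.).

r_sync ≈ 15200 km

T = 34.42 days = 2.974×10⁶ s.
A synchronous orbit has period T, so by Kepler's third law a = (μT²/4π²)^(1/3).
μT²/4π² = 1.560×10¹⁰ × (2.974×10⁶)² / 39.48 = 3.495×10²¹ m³.
a = 1.518×10⁷ m = 15175 km.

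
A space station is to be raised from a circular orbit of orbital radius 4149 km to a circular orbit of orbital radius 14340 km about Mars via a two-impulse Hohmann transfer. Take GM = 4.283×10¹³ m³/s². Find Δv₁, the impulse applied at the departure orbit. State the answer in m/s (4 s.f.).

r₁ = 4149 km = 4.149×10⁶ m.
r₂ = 14340 km = 1.434×10⁷ m.
Transfer ellipse a_t = (r₁ + r₂)/2 = 9.244×10⁶ m.
At r₁: circular v_c1 = √(μ/r₁) = 3213 m/s; transfer-periapsis v_p = √[μ(2/r₁ − 1/a_t)] = 4002 m/s.
Δv₁ = v_p − v_c1 = 788.7 m/s.

Δv ≈ 788.7 m/s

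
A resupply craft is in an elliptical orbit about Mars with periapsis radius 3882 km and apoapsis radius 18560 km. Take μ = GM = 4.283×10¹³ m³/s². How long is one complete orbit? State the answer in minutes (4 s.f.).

T ≈ 601.5 minutes

Semi-major axis a = (r_p + r_a)/2 = (3882.0 + 18560)/2 = 11221 km = 1.122×10⁷ m.
By Kepler's third law T = 2π√(a³/μ) = 2π × 5.743×10³ = 3.609×10⁴ s.
= 601.5 minutes.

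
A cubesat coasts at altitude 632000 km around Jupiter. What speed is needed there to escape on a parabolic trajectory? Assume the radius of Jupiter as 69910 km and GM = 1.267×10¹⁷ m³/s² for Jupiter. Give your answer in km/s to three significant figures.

v_esc ≈ 19.0 km/s

r = 69910 + 632000 = 701910 km = 7.0191×10⁸ m.
Escape speed v_esc = √(2μ/r) = √(2 × 1.267×10¹⁷ / 7.019×10⁸) = √(3.610×10⁸) = 19000 m/s.
= 19.00 km/s.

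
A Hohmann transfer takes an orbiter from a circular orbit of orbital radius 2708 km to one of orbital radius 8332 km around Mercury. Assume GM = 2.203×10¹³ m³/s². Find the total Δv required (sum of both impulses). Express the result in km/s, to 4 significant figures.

Δv_total ≈ 1.139 km/s

r₁ = 2708 km = 2.708×10⁶ m.
r₂ = 8332 km = 8.332×10⁶ m.
Transfer ellipse a_t = (r₁ + r₂)/2 = 5.520×10⁶ m.
At r₁: circular v_c1 = √(μ/r₁) = 2852 m/s; transfer-periherm v_p = √[μ(2/r₁ − 1/a_t)] = 3504 m/s.
Δv₁ = v_p − v_c1 = 652.0 m/s.
At r₂: circular v_c2 = √(μ/r₂) = 1626 m/s; transfer-apoherm v_a = √[μ(2/r₂ − 1/a_t)] = 1139 m/s.
Δv₂ = v_c2 − v_a = 487.1 m/s.
Total Δv = Δv₁ + Δv₂ = 1139 m/s = 1.139 km/s.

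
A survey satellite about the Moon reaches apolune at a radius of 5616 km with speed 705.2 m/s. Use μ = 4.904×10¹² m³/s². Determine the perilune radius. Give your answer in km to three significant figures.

r_a = 5.616×10⁶ m.
Specific energy ε = v²/2 − μ/r = -6.246×10⁵ J/kg, so a = −μ/(2ε) = 3.926×10⁶ m.
The apsides satisfy r_p + r_a = 2a, so the perilune radius is 2a − r_a = 2.236×10⁶ m = 2235.9 km.

perilune radius ≈ 2240 km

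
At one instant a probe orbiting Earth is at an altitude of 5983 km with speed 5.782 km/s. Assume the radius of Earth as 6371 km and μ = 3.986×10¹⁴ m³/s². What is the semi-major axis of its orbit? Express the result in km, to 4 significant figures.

r = 6371 + 5983 = 12354 km = 1.235×10⁷ m.
Specific orbital energy ε = v²/2 − μ/r = (5782)²/2 − 3.986×10¹⁴/1.235×10⁷ = -1.555×10⁷ J/kg.
Since ε = −μ/(2a), a = −μ/(2ε) = 1.282×10⁷ m = 12817 km.

a ≈ 12820 km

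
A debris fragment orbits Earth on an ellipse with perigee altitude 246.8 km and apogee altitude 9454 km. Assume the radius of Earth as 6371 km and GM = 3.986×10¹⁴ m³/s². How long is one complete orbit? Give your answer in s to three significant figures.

T ≈ 11800 s

r_p = 6371 + 246.8 = 6617.8 km = 6.6178×10⁶ m.
r_a = 6371 + 9454 = 15825 km = 1.5825×10⁷ m.
Semi-major axis a = (r_p + r_a)/2 = (6617.8 + 15825)/2 = 11221 km = 1.122×10⁷ m.
By Kepler's third law T = 2π√(a³/μ) = 2π × 1.883×10³ = 1.183×10⁴ s.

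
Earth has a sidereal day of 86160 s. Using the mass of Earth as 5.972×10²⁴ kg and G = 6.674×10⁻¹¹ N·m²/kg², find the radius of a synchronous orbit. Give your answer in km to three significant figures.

μ = GM = 6.674×10⁻¹¹ × 5.972×10²⁴ = 3.986×10¹⁴ m³/s².
A synchronous orbit has period T, so by Kepler's third law a = (μT²/4π²)^(1/3).
μT²/4π² = 3.986×10¹⁴ × (8.616×10⁴)² / 39.48 = 7.495×10²² m³.
a = 4.216×10⁷ m = 42162 km.

r_sync ≈ 42200 km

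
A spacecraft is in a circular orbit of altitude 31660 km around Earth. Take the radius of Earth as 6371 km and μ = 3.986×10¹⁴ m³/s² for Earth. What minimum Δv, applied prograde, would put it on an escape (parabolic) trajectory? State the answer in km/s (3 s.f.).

Δv ≈ 1.34 km/s

r = 6371 + 31660 = 38031 km = 3.8031×10⁷ m.
Circular speed v_c = √(μ/r) = 3237 m/s.
Escape speed v_esc = √(2μ/r) = √2 × v_c = 4578 m/s.
Δv = v_esc − v_c = 1341 m/s = 1.341 km/s.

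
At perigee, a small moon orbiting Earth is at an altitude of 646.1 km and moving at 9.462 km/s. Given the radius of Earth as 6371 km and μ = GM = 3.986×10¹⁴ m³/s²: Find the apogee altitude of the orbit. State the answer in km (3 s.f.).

r_p = 6371 + 646.1 = 7017.1 km = 7.017×10⁶ m.
Specific energy ε = v²/2 − μ/r = -1.204×10⁷ J/kg, so a = −μ/(2ε) = 1.655×10⁷ m.
The apsides satisfy r_p + r_a = 2a, so the apogee radius is 2a − r_p = 2.609×10⁷ m = 26091 km.
Apogee altitude = 26091 − 6371 = 19720 km.

apogee altitude ≈ 19700 km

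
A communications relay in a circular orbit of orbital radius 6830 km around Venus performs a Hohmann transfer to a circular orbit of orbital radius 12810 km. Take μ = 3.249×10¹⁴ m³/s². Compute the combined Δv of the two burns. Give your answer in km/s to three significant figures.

r₁ = 6830 km = 6.830×10⁶ m.
r₂ = 12810 km = 1.281×10⁷ m.
Transfer ellipse a_t = (r₁ + r₂)/2 = 9.820×10⁶ m.
At r₁: circular v_c1 = √(μ/r₁) = 6897 m/s; transfer-periapsis v_p = √[μ(2/r₁ − 1/a_t)] = 7877 m/s.
Δv₁ = v_p − v_c1 = 980.3 m/s.
At r₂: circular v_c2 = √(μ/r₂) = 5036 m/s; transfer-apoapsis v_a = √[μ(2/r₂ − 1/a_t)] = 4200 m/s.
Δv₂ = v_c2 − v_a = 836.1 m/s.
Total Δv = Δv₁ + Δv₂ = 1816 m/s = 1.816 km/s.

Δv_total ≈ 1.82 km/s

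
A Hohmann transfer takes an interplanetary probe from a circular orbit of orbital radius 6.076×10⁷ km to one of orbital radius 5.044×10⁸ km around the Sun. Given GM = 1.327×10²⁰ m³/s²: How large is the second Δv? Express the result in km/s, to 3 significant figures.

Δv ≈ 8.70 km/s

r₁ = 6.076×10⁷ km = 6.076×10¹⁰ m.
r₂ = 5.044×10⁸ km = 5.044×10¹¹ m.
Transfer ellipse a_t = (r₁ + r₂)/2 = 2.826×10¹¹ m.
At r₁: circular v_c1 = √(μ/r₁) = 46730 m/s; transfer-perihelion v_p = √[μ(2/r₁ − 1/a_t)] = 62440 m/s.
At r₂: circular v_c2 = √(μ/r₂) = 16220 m/s; transfer-aphelion v_a = √[μ(2/r₂ − 1/a_t)] = 7521 m/s.
Δv₂ = v_c2 − v_a = 8699 m/s.
= 8.699 km/s.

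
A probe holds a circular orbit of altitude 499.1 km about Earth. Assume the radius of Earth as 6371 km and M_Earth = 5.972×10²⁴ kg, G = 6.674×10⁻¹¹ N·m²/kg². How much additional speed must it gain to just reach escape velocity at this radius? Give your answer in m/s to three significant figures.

μ = GM = 6.674×10⁻¹¹ × 5.972×10²⁴ = 3.986×10¹⁴ m³/s².
r = 6371 + 499.1 = 6870.1 km = 6.8701×10⁶ m.
Circular speed v_c = √(μ/r) = 7617 m/s.
Escape speed v_esc = √(2μ/r) = √2 × v_c = 10770 m/s.
Δv = v_esc − v_c = 3155 m/s.

Δv ≈ 3150 m/s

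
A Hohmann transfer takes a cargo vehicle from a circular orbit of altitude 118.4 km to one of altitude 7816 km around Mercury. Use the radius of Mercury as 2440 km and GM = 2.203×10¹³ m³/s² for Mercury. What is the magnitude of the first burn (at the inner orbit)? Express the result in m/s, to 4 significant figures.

r₁ = 2440 + 118.4 = 2558.4 km = 2.5584×10⁶ m.
r₂ = 2440 + 7816 = 10256 km = 1.0256×10⁷ m.
Transfer ellipse a_t = (r₁ + r₂)/2 = 6.407×10⁶ m.
At r₁: circular v_c1 = √(μ/r₁) = 2934 m/s; transfer-periherm v_p = √[μ(2/r₁ − 1/a_t)] = 3713 m/s.
Δv₁ = v_p − v_c1 = 778.2 m/s.

Δv ≈ 778.2 m/s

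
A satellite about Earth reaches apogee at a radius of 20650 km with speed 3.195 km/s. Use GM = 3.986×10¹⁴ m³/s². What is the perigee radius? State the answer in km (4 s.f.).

r_a = 2.065×10⁷ m.
Specific energy ε = v²/2 − μ/r = -1.420×10⁷ J/kg, so a = −μ/(2ε) = 1.404×10⁷ m.
The apsides satisfy r_p + r_a = 2a, so the perigee radius is 2a − r_a = 7.423×10⁶ m = 7423.1 km.

perigee radius ≈ 7423 km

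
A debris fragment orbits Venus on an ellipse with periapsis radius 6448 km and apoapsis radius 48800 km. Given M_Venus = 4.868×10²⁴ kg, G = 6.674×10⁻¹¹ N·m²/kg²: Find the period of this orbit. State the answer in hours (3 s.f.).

μ = GM = 6.674×10⁻¹¹ × 4.868×10²⁴ = 3.249×10¹⁴ m³/s².
Semi-major axis a = (r_p + r_a)/2 = (6448.0 + 48800)/2 = 27624 km = 2.762×10⁷ m.
By Kepler's third law T = 2π√(a³/μ) = 2π × 8.055×10³ = 5.061×10⁴ s.
= 14.06 hours.

T ≈ 14.1 hours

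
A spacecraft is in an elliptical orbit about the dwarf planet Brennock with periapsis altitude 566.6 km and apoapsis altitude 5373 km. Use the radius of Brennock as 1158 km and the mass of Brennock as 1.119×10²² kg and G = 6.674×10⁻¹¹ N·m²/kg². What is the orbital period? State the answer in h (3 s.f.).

μ = GM = 6.674×10⁻¹¹ × 1.119×10²² = 7.468×10¹¹ m³/s².
r_p = 1158 + 566.6 = 1724.6 km = 1.7246×10⁶ m.
r_a = 1158 + 5373 = 6531.0 km = 6.5310×10⁶ m.
Semi-major axis a = (r_p + r_a)/2 = (1724.6 + 6531.0)/2 = 4127.8 km = 4.128×10⁶ m.
By Kepler's third law T = 2π√(a³/μ) = 2π × 9.704×10³ = 6.097×10⁴ s.
= 16.94 h.

T ≈ 16.9 h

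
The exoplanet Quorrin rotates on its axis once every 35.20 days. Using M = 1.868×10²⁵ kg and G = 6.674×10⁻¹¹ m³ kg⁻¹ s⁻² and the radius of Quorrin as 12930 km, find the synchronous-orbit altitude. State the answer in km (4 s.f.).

h_sync ≈ 6.506×10⁵ km

μ = GM = 6.674×10⁻¹¹ × 1.868×10²⁵ = 1.247×10¹⁵ m³/s².
T = 35.20 days = 3.041×10⁶ s.
A synchronous orbit has period T, so by Kepler's third law a = (μT²/4π²)^(1/3).
μT²/4π² = 1.247×10¹⁵ × (3.041×10⁶)² / 39.48 = 2.921×10²⁶ m³.
a = 6.635×10⁸ m = 6.6350×10⁵ km.
Altitude h = a − R = 6.6350×10⁵ − 12930 = 6.5057×10⁵ km.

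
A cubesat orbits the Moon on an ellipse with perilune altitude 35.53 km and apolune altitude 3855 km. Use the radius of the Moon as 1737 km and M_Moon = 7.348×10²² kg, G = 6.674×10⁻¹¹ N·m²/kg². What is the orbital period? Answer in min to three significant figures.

μ = GM = 6.674×10⁻¹¹ × 7.348×10²² = 4.904×10¹² m³/s².
r_p = 1737 + 35.53 = 1772.5 km = 1.7725×10⁶ m.
r_a = 1737 + 3855 = 5592.0 km = 5.5920×10⁶ m.
Semi-major axis a = (r_p + r_a)/2 = (1772.5 + 5592.0)/2 = 3682.3 km = 3.682×10⁶ m.
By Kepler's third law T = 2π√(a³/μ) = 2π × 3.191×10³ = 2.005×10⁴ s.
= 334.1 min.

T ≈ 334 min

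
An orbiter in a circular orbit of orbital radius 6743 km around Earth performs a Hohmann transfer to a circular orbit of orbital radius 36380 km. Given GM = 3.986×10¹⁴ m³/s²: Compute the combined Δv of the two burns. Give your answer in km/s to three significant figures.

Δv_total ≈ 3.76 km/s

r₁ = 6743 km = 6.743×10⁶ m.
r₂ = 36380 km = 3.638×10⁷ m.
Transfer ellipse a_t = (r₁ + r₂)/2 = 2.156×10⁷ m.
At r₁: circular v_c1 = √(μ/r₁) = 7689 m/s; transfer-perigee v_p = √[μ(2/r₁ − 1/a_t)] = 9987 m/s.
Δv₁ = v_p − v_c1 = 2298 m/s.
At r₂: circular v_c2 = √(μ/r₂) = 3310 m/s; transfer-apogee v_a = √[μ(2/r₂ − 1/a_t)] = 1851 m/s.
Δv₂ = v_c2 − v_a = 1459 m/s.
Total Δv = Δv₁ + Δv₂ = 3757 m/s = 3.757 km/s.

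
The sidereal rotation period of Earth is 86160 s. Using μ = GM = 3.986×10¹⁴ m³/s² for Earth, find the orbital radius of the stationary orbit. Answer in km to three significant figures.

A synchronous orbit has period T, so by Kepler's third law a = (μT²/4π²)^(1/3).
μT²/4π² = 3.986×10¹⁴ × (8.616×10⁴)² / 39.48 = 7.495×10²² m³.
a = 4.216×10⁷ m = 42163 km.

r_sync ≈ 42200 km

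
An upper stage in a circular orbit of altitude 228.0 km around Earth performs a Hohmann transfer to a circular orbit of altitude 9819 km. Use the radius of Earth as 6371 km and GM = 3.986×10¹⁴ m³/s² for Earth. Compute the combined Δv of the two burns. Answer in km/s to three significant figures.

Δv_total ≈ 2.68 km/s

r₁ = 6371 + 228.0 = 6599.0 km = 6.5990×10⁶ m.
r₂ = 6371 + 9819 = 16190 km = 1.6190×10⁷ m.
Transfer ellipse a_t = (r₁ + r₂)/2 = 1.139×10⁷ m.
At r₁: circular v_c1 = √(μ/r₁) = 7772 m/s; transfer-perigee v_p = √[μ(2/r₁ − 1/a_t)] = 9264 m/s.
Δv₁ = v_p − v_c1 = 1492 m/s.
At r₂: circular v_c2 = √(μ/r₂) = 4962 m/s; transfer-apogee v_a = √[μ(2/r₂ − 1/a_t)] = 3776 m/s.
Δv₂ = v_c2 − v_a = 1186 m/s.
Total Δv = Δv₁ + Δv₂ = 2678 m/s = 2.678 km/s.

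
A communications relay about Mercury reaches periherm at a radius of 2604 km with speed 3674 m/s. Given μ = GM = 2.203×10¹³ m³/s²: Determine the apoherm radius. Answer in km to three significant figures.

r_p = 2.604×10⁶ m.
Specific energy ε = v²/2 − μ/r = -1.711×10⁶ J/kg, so a = −μ/(2ε) = 6.438×10⁶ m.
The apsides satisfy r_p + r_a = 2a, so the apoherm radius is 2a − r_p = 1.027×10⁷ m = 10272 km.

apoherm radius ≈ 10300 km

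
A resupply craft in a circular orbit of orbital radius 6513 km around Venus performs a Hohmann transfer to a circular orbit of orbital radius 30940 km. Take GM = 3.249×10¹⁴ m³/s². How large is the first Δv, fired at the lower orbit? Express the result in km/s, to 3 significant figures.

r₁ = 6513 km = 6.513×10⁶ m.
r₂ = 30940 km = 3.094×10⁷ m.
Transfer ellipse a_t = (r₁ + r₂)/2 = 1.873×10⁷ m.
At r₁: circular v_c1 = √(μ/r₁) = 7063 m/s; transfer-periapsis v_p = √[μ(2/r₁ − 1/a_t)] = 9079 m/s.
Δv₁ = v_p − v_c1 = 2016 m/s.
= 2.016 km/s.

Δv ≈ 2.02 km/s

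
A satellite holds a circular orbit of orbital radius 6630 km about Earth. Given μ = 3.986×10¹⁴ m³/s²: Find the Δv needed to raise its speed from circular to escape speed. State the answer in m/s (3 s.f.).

r = 6630 km = 6.630×10⁶ m.
Circular speed v_c = √(μ/r) = 7754 m/s.
Escape speed v_esc = √(2μ/r) = √2 × v_c = 10970 m/s.
Δv = v_esc − v_c = 3212 m/s.

Δv ≈ 3210 m/s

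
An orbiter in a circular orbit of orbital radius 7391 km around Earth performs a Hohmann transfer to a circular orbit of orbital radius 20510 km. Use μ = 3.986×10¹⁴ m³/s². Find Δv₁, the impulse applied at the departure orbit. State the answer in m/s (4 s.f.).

r₁ = 7391 km = 7.391×10⁶ m.
r₂ = 20510 km = 2.051×10⁷ m.
Transfer ellipse a_t = (r₁ + r₂)/2 = 1.395×10⁷ m.
At r₁: circular v_c1 = √(μ/r₁) = 7344 m/s; transfer-perigee v_p = √[μ(2/r₁ − 1/a_t)] = 8904 m/s.
Δv₁ = v_p − v_c1 = 1561 m/s.

Δv ≈ 1561 m/s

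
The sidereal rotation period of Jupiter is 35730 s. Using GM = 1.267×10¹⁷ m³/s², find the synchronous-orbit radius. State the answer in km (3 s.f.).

r_sync ≈ 1.60×10⁵ km

A synchronous orbit has period T, so by Kepler's third law a = (μT²/4π²)^(1/3).
μT²/4π² = 1.267×10¹⁷ × (3.573×10⁴)² / 39.48 = 4.097×10²⁴ m³.
a = 1.600×10⁸ m = 1.6002×10⁵ km.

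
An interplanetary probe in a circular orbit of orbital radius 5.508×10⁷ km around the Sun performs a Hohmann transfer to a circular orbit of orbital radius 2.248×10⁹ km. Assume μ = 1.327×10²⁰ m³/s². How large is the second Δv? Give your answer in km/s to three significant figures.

r₁ = 5.508×10⁷ km = 5.508×10¹⁰ m.
r₂ = 2.248×10⁹ km = 2.248×10¹² m.
Transfer ellipse a_t = (r₁ + r₂)/2 = 1.152×10¹² m.
At r₁: circular v_c1 = √(μ/r₁) = 49080 m/s; transfer-perihelion v_p = √[μ(2/r₁ − 1/a_t)] = 68580 m/s.
At r₂: circular v_c2 = √(μ/r₂) = 7683 m/s; transfer-aphelion v_a = √[μ(2/r₂ − 1/a_t)] = 1680 m/s.
Δv₂ = v_c2 − v_a = 6003 m/s.
= 6.003 km/s.

Δv ≈ 6.00 km/s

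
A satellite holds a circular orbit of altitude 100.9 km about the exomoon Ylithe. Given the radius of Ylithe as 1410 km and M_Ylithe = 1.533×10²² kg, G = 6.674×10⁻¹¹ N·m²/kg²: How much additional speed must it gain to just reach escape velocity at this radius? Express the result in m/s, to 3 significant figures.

μ = GM = 6.674×10⁻¹¹ × 1.533×10²² = 1.023×10¹² m³/s².
r = 1410 + 100.9 = 1510.9 km = 1.5109×10⁶ m.
Circular speed v_c = √(μ/r) = 822.9 m/s.
Escape speed v_esc = √(2μ/r) = √2 × v_c = 1164 m/s.
Δv = v_esc − v_c = 340.9 m/s.

Δv ≈ 341 m/s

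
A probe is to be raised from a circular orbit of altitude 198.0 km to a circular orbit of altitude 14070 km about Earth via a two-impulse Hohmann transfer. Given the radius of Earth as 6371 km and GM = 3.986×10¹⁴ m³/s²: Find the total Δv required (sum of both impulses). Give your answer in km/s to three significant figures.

Δv_total ≈ 3.13 km/s

r₁ = 6371 + 198.0 = 6569.0 km = 6.5690×10⁶ m.
r₂ = 6371 + 14070 = 20441 km = 2.0441×10⁷ m.
Transfer ellipse a_t = (r₁ + r₂)/2 = 1.350×10⁷ m.
At r₁: circular v_c1 = √(μ/r₁) = 7790 m/s; transfer-perigee v_p = √[μ(2/r₁ − 1/a_t)] = 9583 m/s.
Δv₁ = v_p − v_c1 = 1794 m/s.
At r₂: circular v_c2 = √(μ/r₂) = 4416 m/s; transfer-apogee v_a = √[μ(2/r₂ − 1/a_t)] = 3080 m/s.
Δv₂ = v_c2 − v_a = 1336 m/s.
Total Δv = Δv₁ + Δv₂ = 3130 m/s = 3.130 km/s.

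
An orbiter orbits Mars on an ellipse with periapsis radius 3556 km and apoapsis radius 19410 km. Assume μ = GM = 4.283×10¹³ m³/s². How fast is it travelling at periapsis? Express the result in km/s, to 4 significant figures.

Semi-major axis a = (r_p + r_a)/2 = 11483 km = 1.148×10⁷ m.
Vis-viva: v² = μ(2/r − 1/a) = 4.283×10¹³ × (5.624×10⁻⁷ − 8.709×10⁻⁸) = 2.036×10⁷ m²/s².
v = 4512 m/s = 4.512 km/s.

v ≈ 4.512 km/s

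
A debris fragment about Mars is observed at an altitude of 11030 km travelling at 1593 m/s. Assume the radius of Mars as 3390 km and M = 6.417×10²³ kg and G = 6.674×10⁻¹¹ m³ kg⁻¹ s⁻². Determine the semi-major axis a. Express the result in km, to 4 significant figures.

a ≈ 12590 km

μ = GM = 6.674×10⁻¹¹ × 6.417×10²³ = 4.283×10¹³ m³/s².
r = 3390 + 11030 = 14420 km = 1.442×10⁷ m.
Specific orbital energy ε = v²/2 − μ/r = (1593)²/2 − 4.283×10¹³/1.442×10⁷ = -1.701×10⁶ J/kg.
Since ε = −μ/(2a), a = −μ/(2ε) = 1.259×10⁷ m = 12588 km.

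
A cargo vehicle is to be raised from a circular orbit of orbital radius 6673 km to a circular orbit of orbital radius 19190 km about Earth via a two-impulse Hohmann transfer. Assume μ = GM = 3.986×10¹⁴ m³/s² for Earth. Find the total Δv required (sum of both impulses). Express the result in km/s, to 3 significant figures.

Δv_total ≈ 2.97 km/s

r₁ = 6673 km = 6.673×10⁶ m.
r₂ = 19190 km = 1.919×10⁷ m.
Transfer ellipse a_t = (r₁ + r₂)/2 = 1.293×10⁷ m.
At r₁: circular v_c1 = √(μ/r₁) = 7729 m/s; transfer-perigee v_p = √[μ(2/r₁ − 1/a_t)] = 9415 m/s.
Δv₁ = v_p − v_c1 = 1686 m/s.
At r₂: circular v_c2 = √(μ/r₂) = 4558 m/s; transfer-apogee v_a = √[μ(2/r₂ − 1/a_t)] = 3274 m/s.
Δv₂ = v_c2 − v_a = 1284 m/s.
Total Δv = Δv₁ + Δv₂ = 2970 m/s = 2.970 km/s.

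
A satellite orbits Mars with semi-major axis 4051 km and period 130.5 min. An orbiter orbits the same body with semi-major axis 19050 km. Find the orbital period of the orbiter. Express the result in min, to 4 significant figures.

T₂ ≈ 1331 min

Kepler's third law: T² ∝ a³, so T₂ = T₁ (a₂/a₁)^(3/2).
a₂/a₁ = 4.703, (a₂/a₁)^(3/2) = 10.20.
T₂ = 130.5 × 10.20 = 1331 min.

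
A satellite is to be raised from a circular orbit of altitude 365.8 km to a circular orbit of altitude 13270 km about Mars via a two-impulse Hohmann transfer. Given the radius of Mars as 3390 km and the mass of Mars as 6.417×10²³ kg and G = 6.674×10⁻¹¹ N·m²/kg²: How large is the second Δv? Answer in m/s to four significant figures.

Δv ≈ 630.8 m/s

μ = GM = 6.674×10⁻¹¹ × 6.417×10²³ = 4.283×10¹³ m³/s².
r₁ = 3390 + 365.8 = 3755.8 km = 3.7558×10⁶ m.
r₂ = 3390 + 13270 = 16660 km = 1.6660×10⁷ m.
Transfer ellipse a_t = (r₁ + r₂)/2 = 1.021×10⁷ m.
At r₁: circular v_c1 = √(μ/r₁) = 3377 m/s; transfer-periapsis v_p = √[μ(2/r₁ − 1/a_t)] = 4314 m/s.
At r₂: circular v_c2 = √(μ/r₂) = 1603 m/s; transfer-apoapsis v_a = √[μ(2/r₂ − 1/a_t)] = 972.5 m/s.
Δv₂ = v_c2 − v_a = 630.8 m/s.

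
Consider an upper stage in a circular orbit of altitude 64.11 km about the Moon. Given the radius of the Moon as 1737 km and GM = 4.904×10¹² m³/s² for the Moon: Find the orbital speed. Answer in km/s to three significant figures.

r = 1737 + 64.11 = 1801.1 km = 1.8011×10⁶ m.
For a circular orbit v = √(μ/r) = √(4.904×10¹² / 1.801×10⁶) = √(2.723×10⁶) = 1650 m/s.
That is 1.650 km/s.

v ≈ 1.65 km/s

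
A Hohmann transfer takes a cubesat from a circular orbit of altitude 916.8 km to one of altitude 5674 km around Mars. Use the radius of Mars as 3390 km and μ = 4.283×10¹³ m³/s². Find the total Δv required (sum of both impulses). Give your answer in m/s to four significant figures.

Δv_total ≈ 947.4 m/s

r₁ = 3390 + 916.8 = 4306.8 km = 4.3068×10⁶ m.
r₂ = 3390 + 5674 = 9064.0 km = 9.0640×10⁶ m.
Transfer ellipse a_t = (r₁ + r₂)/2 = 6.685×10⁶ m.
At r₁: circular v_c1 = √(μ/r₁) = 3154 m/s; transfer-periapsis v_p = √[μ(2/r₁ − 1/a_t)] = 3672 m/s.
Δv₁ = v_p − v_c1 = 518.4 m/s.
At r₂: circular v_c2 = √(μ/r₂) = 2174 m/s; transfer-apoapsis v_a = √[μ(2/r₂ − 1/a_t)] = 1745 m/s.
Δv₂ = v_c2 − v_a = 429.0 m/s.
Total Δv = Δv₁ + Δv₂ = 947.4 m/s.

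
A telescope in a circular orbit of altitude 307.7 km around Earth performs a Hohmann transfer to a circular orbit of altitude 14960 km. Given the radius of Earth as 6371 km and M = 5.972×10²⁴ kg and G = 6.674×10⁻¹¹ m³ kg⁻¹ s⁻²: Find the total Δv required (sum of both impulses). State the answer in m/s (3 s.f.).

Δv_total ≈ 3150 m/s

μ = GM = 6.674×10⁻¹¹ × 5.972×10²⁴ = 3.986×10¹⁴ m³/s².
r₁ = 6371 + 307.7 = 6678.7 km = 6.6787×10⁶ m.
r₂ = 6371 + 14960 = 21331 km = 2.1331×10⁷ m.
Transfer ellipse a_t = (r₁ + r₂)/2 = 1.400×10⁷ m.
At r₁: circular v_c1 = √(μ/r₁) = 7725 m/s; transfer-perigee v_p = √[μ(2/r₁ − 1/a_t)] = 9534 m/s.
Δv₁ = v_p − v_c1 = 1809 m/s.
At r₂: circular v_c2 = √(μ/r₂) = 4323 m/s; transfer-apogee v_a = √[μ(2/r₂ − 1/a_t)] = 2985 m/s.
Δv₂ = v_c2 − v_a = 1338 m/s.
Total Δv = Δv₁ + Δv₂ = 3146 m/s.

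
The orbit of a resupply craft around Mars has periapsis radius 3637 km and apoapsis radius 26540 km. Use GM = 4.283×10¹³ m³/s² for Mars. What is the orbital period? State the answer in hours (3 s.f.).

T ≈ 15.6 hours

Semi-major axis a = (r_p + r_a)/2 = (3637.0 + 26540)/2 = 15088 km = 1.509×10⁷ m.
By Kepler's third law T = 2π√(a³/μ) = 2π × 8.956×10³ = 5.627×10⁴ s.
= 15.63 hours.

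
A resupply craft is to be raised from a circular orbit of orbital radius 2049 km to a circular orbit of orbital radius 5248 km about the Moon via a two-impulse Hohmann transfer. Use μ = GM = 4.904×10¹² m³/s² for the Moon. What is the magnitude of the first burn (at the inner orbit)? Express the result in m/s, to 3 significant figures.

Δv ≈ 308 m/s

r₁ = 2049 km = 2.049×10⁶ m.
r₂ = 5248 km = 5.248×10⁶ m.
Transfer ellipse a_t = (r₁ + r₂)/2 = 3.648×10⁶ m.
At r₁: circular v_c1 = √(μ/r₁) = 1547 m/s; transfer-perilune v_p = √[μ(2/r₁ − 1/a_t)] = 1855 m/s.
Δv₁ = v_p − v_c1 = 308.4 m/s.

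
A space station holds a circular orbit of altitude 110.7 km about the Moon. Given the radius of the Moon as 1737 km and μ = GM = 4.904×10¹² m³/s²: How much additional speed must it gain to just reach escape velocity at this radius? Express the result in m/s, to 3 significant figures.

r = 1737 + 110.7 = 1847.7 km = 1.8477×10⁶ m.
Circular speed v_c = √(μ/r) = 1629 m/s.
Escape speed v_esc = √(2μ/r) = √2 × v_c = 2304 m/s.
Δv = v_esc − v_c = 674.8 m/s.

Δv ≈ 675 m/s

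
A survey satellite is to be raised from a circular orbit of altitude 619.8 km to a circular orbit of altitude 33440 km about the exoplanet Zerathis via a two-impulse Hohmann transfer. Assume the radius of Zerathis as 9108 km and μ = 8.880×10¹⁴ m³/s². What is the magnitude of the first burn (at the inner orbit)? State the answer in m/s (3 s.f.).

r₁ = 9108 + 619.8 = 9727.8 km = 9.7278×10⁶ m.
r₂ = 9108 + 33440 = 42548 km = 4.2548×10⁷ m.
Transfer ellipse a_t = (r₁ + r₂)/2 = 2.614×10⁷ m.
At r₁: circular v_c1 = √(μ/r₁) = 9554 m/s; transfer-periapsis v_p = √[μ(2/r₁ − 1/a_t)] = 12190 m/s.
Δv₁ = v_p − v_c1 = 2636 m/s.

Δv ≈ 2640 m/s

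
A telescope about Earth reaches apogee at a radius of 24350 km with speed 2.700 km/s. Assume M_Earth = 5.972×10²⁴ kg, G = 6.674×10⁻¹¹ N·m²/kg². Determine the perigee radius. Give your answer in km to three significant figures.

μ = GM = 6.674×10⁻¹¹ × 5.972×10²⁴ = 3.986×10¹⁴ m³/s².
r_a = 2.435×10⁷ m.
Specific energy ε = v²/2 − μ/r = -1.272×10⁷ J/kg, so a = −μ/(2ε) = 1.566×10⁷ m.
The apsides satisfy r_p + r_a = 2a, so the perigee radius is 2a − r_a = 6.976×10⁶ m = 6975.8 km.

perigee radius ≈ 6980 km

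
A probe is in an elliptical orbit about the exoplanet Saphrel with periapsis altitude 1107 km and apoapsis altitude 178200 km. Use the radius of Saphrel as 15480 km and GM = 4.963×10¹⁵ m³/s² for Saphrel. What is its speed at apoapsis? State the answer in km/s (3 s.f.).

v ≈ 2.01 km/s

r_p = 15480 + 1107 = 16587 km = 1.6587×10⁷ m.
r_a = 15480 + 178200 = 193680 km = 1.9368×10⁸ m.
Semi-major axis a = (r_p + r_a)/2 = 1.0513×10⁵ km = 1.051×10⁸ m.
Vis-viva: v² = μ(2/r − 1/a) = 4.963×10¹⁵ × (1.033×10⁻⁸ − 9.512×10⁻⁹) = 4.043×10⁶ m²/s².
v = 2011 m/s = 2.011 km/s.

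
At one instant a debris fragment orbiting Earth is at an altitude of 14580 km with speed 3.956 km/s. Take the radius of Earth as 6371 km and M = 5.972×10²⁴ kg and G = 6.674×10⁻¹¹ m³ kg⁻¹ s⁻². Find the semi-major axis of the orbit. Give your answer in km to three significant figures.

μ = GM = 6.674×10⁻¹¹ × 5.972×10²⁴ = 3.986×10¹⁴ m³/s².
r = 6371 + 14580 = 20951 km = 2.095×10⁷ m.
Specific orbital energy ε = v²/2 − μ/r = (3956)²/2 − 3.986×10¹⁴/2.095×10⁷ = -1.120×10⁷ J/kg.
Since ε = −μ/(2a), a = −μ/(2ε) = 1.779×10⁷ m = 17795 km.

a ≈ 17800 km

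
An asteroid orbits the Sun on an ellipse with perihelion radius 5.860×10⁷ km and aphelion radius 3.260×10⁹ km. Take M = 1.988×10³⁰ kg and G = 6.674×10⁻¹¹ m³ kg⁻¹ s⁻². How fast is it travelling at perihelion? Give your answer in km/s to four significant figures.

v ≈ 66.70 km/s

μ = GM = 6.674×10⁻¹¹ × 1.988×10³⁰ = 1.327×10²⁰ m³/s².
Semi-major axis a = (r_p + r_a)/2 = 1.6593×10⁹ km = 1.659×10¹² m.
Vis-viva: v² = μ(2/r − 1/a) = 1.327×10²⁰ × (3.413×10⁻¹¹ − 6.027×10⁻¹³) = 4.448×10⁹ m²/s².
v = 66700 m/s = 66.70 km/s.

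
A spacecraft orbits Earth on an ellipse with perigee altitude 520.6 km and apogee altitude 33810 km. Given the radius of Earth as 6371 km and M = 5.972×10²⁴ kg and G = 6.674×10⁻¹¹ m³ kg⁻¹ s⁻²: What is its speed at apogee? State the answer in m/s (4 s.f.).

μ = GM = 6.674×10⁻¹¹ × 5.972×10²⁴ = 3.986×10¹⁴ m³/s².
r_p = 6371 + 520.6 = 6891.6 km = 6.8916×10⁶ m.
r_a = 6371 + 33810 = 40181 km = 4.0181×10⁷ m.
Semi-major axis a = (r_p + r_a)/2 = 23536 km = 2.354×10⁷ m.
Vis-viva: v² = μ(2/r − 1/a) = 3.986×10¹⁴ × (4.977×10⁻⁸ − 4.249×10⁻⁸) = 2.904×10⁶ m²/s².
v = 1704 m/s.

v ≈ 1704 m/s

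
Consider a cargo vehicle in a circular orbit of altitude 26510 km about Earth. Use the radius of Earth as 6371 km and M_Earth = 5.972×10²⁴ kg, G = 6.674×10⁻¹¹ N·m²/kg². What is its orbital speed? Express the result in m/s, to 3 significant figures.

v ≈ 3480 m/s

μ = GM = 6.674×10⁻¹¹ × 5.972×10²⁴ = 3.986×10¹⁴ m³/s².
r = 6371 + 26510 = 32881 km = 3.2881×10⁷ m.
For a circular orbit v = √(μ/r) = √(3.986×10¹⁴ / 3.288×10⁷) = √(1.212×10⁷) = 3482 m/s.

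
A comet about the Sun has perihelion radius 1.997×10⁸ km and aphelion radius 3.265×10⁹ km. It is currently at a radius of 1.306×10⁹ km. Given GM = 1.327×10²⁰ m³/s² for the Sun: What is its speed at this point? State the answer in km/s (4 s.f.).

Semi-major axis a = (r_p + r_a)/2 = 1.7324×10⁹ km = 1.732×10¹² m.
Vis-viva: v² = μ(2/r − 1/a) = 1.327×10²⁰ × (1.531×10⁻¹² − 5.773×10⁻¹³) = 1.266×10⁸ m²/s².
v = 11250 m/s = 11.25 km/s.

v ≈ 11.25 km/s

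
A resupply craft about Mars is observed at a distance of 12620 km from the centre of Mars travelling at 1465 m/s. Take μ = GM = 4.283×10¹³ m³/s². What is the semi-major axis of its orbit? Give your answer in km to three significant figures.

a ≈ 9230 km

r = 1.262×10⁷ m.
Specific orbital energy ε = v²/2 − μ/r = (1465)²/2 − 4.283×10¹³/1.262×10⁷ = -2.321×10⁶ J/kg.
Since ε = −μ/(2a), a = −μ/(2ε) = 9.228×10⁶ m = 9227.8 km.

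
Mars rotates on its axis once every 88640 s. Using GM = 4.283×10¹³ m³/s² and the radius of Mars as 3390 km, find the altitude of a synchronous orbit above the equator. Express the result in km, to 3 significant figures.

h_sync ≈ 17000 km

A synchronous orbit has period T, so by Kepler's third law a = (μT²/4π²)^(1/3).
μT²/4π² = 4.283×10¹³ × (8.864×10⁴)² / 39.48 = 8.524×10²¹ m³.
a = 2.043×10⁷ m = 20428 km.
Altitude h = a − R = 20428 − 3390 = 17038 km.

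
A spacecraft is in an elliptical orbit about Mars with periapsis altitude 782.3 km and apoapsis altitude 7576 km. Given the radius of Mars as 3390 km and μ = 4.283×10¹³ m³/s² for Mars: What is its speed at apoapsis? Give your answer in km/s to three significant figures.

v ≈ 1.47 km/s

r_p = 3390 + 782.3 = 4172.3 km = 4.1723×10⁶ m.
r_a = 3390 + 7576 = 10966 km = 1.0966×10⁷ m.
Semi-major axis a = (r_p + r_a)/2 = 7569.1 km = 7.569×10⁶ m.
Vis-viva: v² = μ(2/r − 1/a) = 4.283×10¹³ × (1.824×10⁻⁷ − 1.321×10⁻⁷) = 2.153×10⁶ m²/s².
v = 1467 m/s = 1.467 km/s.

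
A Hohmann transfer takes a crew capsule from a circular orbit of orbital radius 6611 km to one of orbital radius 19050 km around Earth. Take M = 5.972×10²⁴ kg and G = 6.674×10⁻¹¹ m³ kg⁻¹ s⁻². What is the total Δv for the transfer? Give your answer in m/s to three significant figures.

Δv_total ≈ 2990 m/s

μ = GM = 6.674×10⁻¹¹ × 5.972×10²⁴ = 3.986×10¹⁴ m³/s².
r₁ = 6611 km = 6.611×10⁶ m.
r₂ = 19050 km = 1.905×10⁷ m.
Transfer ellipse a_t = (r₁ + r₂)/2 = 1.283×10⁷ m.
At r₁: circular v_c1 = √(μ/r₁) = 7765 m/s; transfer-perigee v_p = √[μ(2/r₁ − 1/a_t)] = 9461 m/s.
Δv₁ = v_p − v_c1 = 1697 m/s.
At r₂: circular v_c2 = √(μ/r₂) = 4574 m/s; transfer-apogee v_a = √[μ(2/r₂ − 1/a_t)] = 3283 m/s.
Δv₂ = v_c2 − v_a = 1291 m/s.
Total Δv = Δv₁ + Δv₂ = 2987 m/s.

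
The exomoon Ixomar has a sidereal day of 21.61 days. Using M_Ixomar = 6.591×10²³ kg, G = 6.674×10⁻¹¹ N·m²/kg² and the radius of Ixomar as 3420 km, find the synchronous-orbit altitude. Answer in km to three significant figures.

μ = GM = 6.674×10⁻¹¹ × 6.591×10²³ = 4.399×10¹³ m³/s².
T = 21.61 days = 1.867×10⁶ s.
A synchronous orbit has period T, so by Kepler's third law a = (μT²/4π²)^(1/3).
μT²/4π² = 4.399×10¹³ × (1.867×10⁶)² / 39.48 = 3.884×10²⁴ m³.
a = 1.572×10⁸ m = 1.5719×10⁵ km.
Altitude h = a − R = 1.5719×10⁵ − 3420 = 1.5377×10⁵ km.

h_sync ≈ 1.54×10⁵ km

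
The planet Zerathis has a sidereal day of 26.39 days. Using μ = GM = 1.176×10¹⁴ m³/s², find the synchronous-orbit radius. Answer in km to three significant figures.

T = 26.39 days = 2.280×10⁶ s.
A synchronous orbit has period T, so by Kepler's third law a = (μT²/4π²)^(1/3).
μT²/4π² = 1.176×10¹⁴ × (2.280×10⁶)² / 39.48 = 1.549×10²⁵ m³.
a = 2.493×10⁸ m = 2.4926×10⁵ km.

r_sync ≈ 2.49×10⁵ km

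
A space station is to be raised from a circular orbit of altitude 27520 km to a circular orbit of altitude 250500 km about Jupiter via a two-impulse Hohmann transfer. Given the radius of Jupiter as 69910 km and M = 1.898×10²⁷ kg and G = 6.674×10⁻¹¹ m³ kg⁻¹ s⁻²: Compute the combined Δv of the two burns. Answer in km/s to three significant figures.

μ = GM = 6.674×10⁻¹¹ × 1.898×10²⁷ = 1.267×10¹⁷ m³/s².
r₁ = 69910 + 27520 = 97430 km = 9.7430×10⁷ m.
r₂ = 69910 + 250500 = 320410 km = 3.2041×10⁸ m.
Transfer ellipse a_t = (r₁ + r₂)/2 = 2.089×10⁸ m.
At r₁: circular v_c1 = √(μ/r₁) = 36060 m/s; transfer-perijove v_p = √[μ(2/r₁ − 1/a_t)] = 44650 m/s.
Δv₁ = v_p − v_c1 = 8596 m/s.
At r₂: circular v_c2 = √(μ/r₂) = 19880 m/s; transfer-apojove v_a = √[μ(2/r₂ − 1/a_t)] = 13580 m/s.
Δv₂ = v_c2 − v_a = 6305 m/s.
Total Δv = Δv₁ + Δv₂ = 14900 m/s = 14.90 km/s.

Δv_total ≈ 14.9 km/s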